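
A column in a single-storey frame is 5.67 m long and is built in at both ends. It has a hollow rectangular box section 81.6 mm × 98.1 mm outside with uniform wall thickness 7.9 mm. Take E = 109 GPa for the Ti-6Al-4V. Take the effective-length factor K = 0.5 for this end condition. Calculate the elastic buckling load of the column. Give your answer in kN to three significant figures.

P_cr ≈ 333 kN

Inner dimensions: h_i = 98.1 − 2×7.9 = 82.30 mm, b_i = 81.6 − 2×7.9 = 65.80 mm
Weak-axis I_min = (h_o·b_o³ − h_i·b_i³)/12 with b_o = 81.6, b_i = 65.80 mm (shorter outer/inner sides).
I_min = (98.1×81.6³ − 82.30×65.80³)/12 = 2.488×10^6 mm⁴
I = 2.488×10^6 mm⁴ = 2.488×10^-6 m⁴
Effective length L_e = K·L = 0.5 × 5.67 = 2.835 m
P_cr = π²EI / L_e² = π² × 109×10⁹ × 2.488×10^-6 / 2.835² = 3.330×10^5 N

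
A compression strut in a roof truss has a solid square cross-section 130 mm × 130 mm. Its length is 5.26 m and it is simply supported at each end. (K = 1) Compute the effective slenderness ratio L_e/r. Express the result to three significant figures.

λ ≈ 140

For a square r = a/√12 = 130/√12 = 37.53 mm
L_e = K·L = 1 × 5.26 m = 5.260 m = 5260.0 mm
λ = L_e / r_min = 5260.0 / 37.53 = 140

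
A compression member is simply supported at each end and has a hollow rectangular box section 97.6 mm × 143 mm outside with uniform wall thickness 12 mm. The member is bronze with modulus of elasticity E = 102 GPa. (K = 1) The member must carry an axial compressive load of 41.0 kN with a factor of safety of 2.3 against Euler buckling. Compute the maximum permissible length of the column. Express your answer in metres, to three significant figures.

L_max ≈ 8.72 m

Inner dimensions: h_i = 143 − 2×12 = 119.0 mm, b_i = 97.6 − 2×12 = 73.60 mm
Weak-axis I_min = (h_o·b_o³ − h_i·b_i³)/12 with b_o = 97.6, b_i = 73.60 mm (shorter outer/inner sides).
I_min = (143×97.6³ − 119.0×73.60³)/12 = 7.125×10^6 mm⁴
I = 7.125×10^-6 m⁴
Required critical load P_cr = n·P = 2.3 × 41.0 = 94.30 kN = 9.430×10^4 N
From P_cr = π²EI/(K·L)²:  L = (1/K)·√(π²EI/P_cr) = (1/1)·√(π²×1.02×10^11×7.125×10^-6/9.430×10^4)
L = 8.72 m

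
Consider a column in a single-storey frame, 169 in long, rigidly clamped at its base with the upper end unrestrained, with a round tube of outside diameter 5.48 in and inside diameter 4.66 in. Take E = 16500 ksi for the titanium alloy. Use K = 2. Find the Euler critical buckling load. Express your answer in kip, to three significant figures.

P_cr ≈ 30.1 kip

d_o = 5.48 in, d_i = 4.66 in
I = π(d_o⁴ − d_i⁴)/64 = π(5.48⁴ − 4.660⁴)/64 = 21.12 in⁴
Effective length L_e = K·L = 2 × 169 = 338.0 in
P_cr = π²EI / L_e² = π² × 16500×10³ × 21.12 / 338.0² = 3.011×10^4 lb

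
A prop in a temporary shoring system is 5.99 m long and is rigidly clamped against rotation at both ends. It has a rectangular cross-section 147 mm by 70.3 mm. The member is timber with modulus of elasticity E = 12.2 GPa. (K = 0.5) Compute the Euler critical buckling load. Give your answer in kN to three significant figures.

P_cr ≈ 57.1 kN

Buckling occurs about the weak axis: I_min = h·b³/12 with b = 70.3 mm (the shorter side).
I_min = 147×70.3³/12 = 4.256×10^6 mm⁴
I = 4.256×10^6 mm⁴ = 4.256×10^-6 m⁴
Effective length L_e = K·L = 0.5 × 5.99 = 2.995 m
P_cr = π²EI / L_e² = π² × 12.2×10⁹ × 4.256×10^-6 / 2.995² = 5.713×10^4 N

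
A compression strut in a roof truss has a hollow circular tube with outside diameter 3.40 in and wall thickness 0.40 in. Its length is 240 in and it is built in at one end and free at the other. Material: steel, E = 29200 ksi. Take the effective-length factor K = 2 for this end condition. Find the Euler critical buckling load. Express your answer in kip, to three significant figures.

P_cr ≈ 5.40 kip

Inner diameter d_i = 3.40 − 2×0.40 = 2.600 in
I = π(d_o⁴ − d_i⁴)/64 = π(3.40⁴ − 2.600⁴)/64 = 4.317 in⁴
Effective length L_e = K·L = 2 × 240 = 480.0 in
P_cr = π²EI / L_e² = π² × 29200×10³ × 4.317 / 480.0² = 5.399×10^3 lb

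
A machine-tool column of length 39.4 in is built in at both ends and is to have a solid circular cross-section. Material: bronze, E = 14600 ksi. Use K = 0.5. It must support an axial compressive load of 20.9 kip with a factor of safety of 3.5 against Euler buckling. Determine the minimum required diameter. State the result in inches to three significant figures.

Required P_cr = n·P = 3.5 × 20.9 = 73.15 kip
L_e = K·L = 0.5 × 39.4 = 19.70 in
Required I = P_cr·L_e²/(π²E) = 7.315×10^4 × 19.70² / (π² × 1.46×10^7) = 0.1970 in⁴
Solid circle: I = πd⁴/64  ⇒  d = (64I/π)^(1/4) = (64×0.1970/π)^(1/4) = 1.42 in

d ≈ 1.42 in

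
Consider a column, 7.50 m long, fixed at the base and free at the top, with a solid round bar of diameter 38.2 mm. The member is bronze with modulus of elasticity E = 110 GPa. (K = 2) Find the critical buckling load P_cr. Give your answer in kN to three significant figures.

I = πd⁴/64 = π×38.2⁴/64 = 1.045×10^5 mm⁴
I = 1.045×10^5 mm⁴ = 1.045×10^-7 m⁴
Effective length L_e = K·L = 2 × 7.50 = 15.00 m
P_cr = π²EI / L_e² = π² × 110×10⁹ × 1.045×10^-7 / 15.00² = 504.4 N

P_cr ≈ 0.504 kN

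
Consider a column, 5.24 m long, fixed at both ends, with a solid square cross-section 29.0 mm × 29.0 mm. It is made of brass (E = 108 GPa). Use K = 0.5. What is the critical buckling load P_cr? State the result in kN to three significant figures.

I = a⁴/12 = 29.0⁴/12 = 5.894×10^4 mm⁴
I = 5.894×10^4 mm⁴ = 5.894×10^-8 m⁴
Effective length L_e = K·L = 0.5 × 5.24 = 2.620 m
P_cr = π²EI / L_e² = π² × 108×10⁹ × 5.894×10^-8 / 2.620² = 9.152×10^3 N

P_cr ≈ 9.15 kN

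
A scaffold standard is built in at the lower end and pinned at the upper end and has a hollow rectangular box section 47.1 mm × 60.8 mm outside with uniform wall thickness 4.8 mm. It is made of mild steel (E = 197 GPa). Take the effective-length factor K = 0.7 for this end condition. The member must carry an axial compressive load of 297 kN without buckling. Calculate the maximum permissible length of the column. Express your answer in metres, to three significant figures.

L_max ≈ 2.02 m

Inner dimensions: h_i = 60.8 − 2×4.8 = 51.20 mm, b_i = 47.1 − 2×4.8 = 37.50 mm
Weak-axis I_min = (h_o·b_o³ − h_i·b_i³)/12 with b_o = 47.1, b_i = 37.50 mm (shorter outer/inner sides).
I_min = (60.8×47.1³ − 51.20×37.50³)/12 = 3.044×10^5 mm⁴
I = 3.044×10^-7 m⁴
At the buckling limit P_cr = P = 2.970×10^5 N
From P_cr = π²EI/(K·L)²:  L = (1/K)·√(π²EI/P_cr) = (1/0.7)·√(π²×1.97×10^11×3.044×10^-7/2.970×10^5)
L = 2.02 m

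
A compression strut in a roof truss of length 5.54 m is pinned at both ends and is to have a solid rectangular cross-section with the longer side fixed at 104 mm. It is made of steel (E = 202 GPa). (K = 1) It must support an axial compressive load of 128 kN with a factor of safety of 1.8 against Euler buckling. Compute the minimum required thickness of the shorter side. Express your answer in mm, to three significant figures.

Required P_cr = n·P = 1.8 × 128 = 230.4 kN
L_e = K·L = 1 × 5.54 = 5.540 m
Required I = P_cr·L_e²/(π²E) = 2.304×10^5 × 5.540² / (π² × 2.02×10^11) = 3.547×10^-6 m⁴
I_req = 3.547×10^6 mm⁴
Rectangle, weak axis: I_min = h·b³/12 with h = 104 mm fixed  ⇒  b = (12I/h)^(1/3) = 74.2 mm

b ≈ 74.2 mm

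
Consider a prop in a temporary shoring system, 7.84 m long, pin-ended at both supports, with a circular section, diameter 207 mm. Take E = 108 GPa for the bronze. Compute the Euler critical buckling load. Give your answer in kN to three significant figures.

I = πd⁴/64 = π×207⁴/64 = 9.013×10^7 mm⁴
I = 9.013×10^7 mm⁴ = 9.013×10^-5 m⁴
Effective length L_e = K·L = 1 × 7.84 = 7.840 m
P_cr = π²EI / L_e² = π² × 108×10⁹ × 9.013×10^-5 / 7.840² = 1.563×10^6 N

P_cr ≈ 1560 kN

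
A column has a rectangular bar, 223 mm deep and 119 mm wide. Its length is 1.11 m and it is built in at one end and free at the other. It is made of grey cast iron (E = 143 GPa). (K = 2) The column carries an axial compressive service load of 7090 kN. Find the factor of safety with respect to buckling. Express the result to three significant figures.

Buckling occurs about the weak axis: I_min = h·b³/12 with b = 119 mm (the shorter side).
I_min = 223×119³/12 = 3.132×10^7 mm⁴
I = 3.132×10^7 mm⁴ = 3.132×10^-5 m⁴
Effective length L_e = K·L = 2 × 1.11 = 2.220 m
P_cr = π²EI / L_e² = π² × 143×10⁹ × 3.132×10^-5 / 2.220² = 8.968×10^6 N
Factor of safety n = P_cr / P = 8968.0 / 7090 = 1.26

n ≈ 1.26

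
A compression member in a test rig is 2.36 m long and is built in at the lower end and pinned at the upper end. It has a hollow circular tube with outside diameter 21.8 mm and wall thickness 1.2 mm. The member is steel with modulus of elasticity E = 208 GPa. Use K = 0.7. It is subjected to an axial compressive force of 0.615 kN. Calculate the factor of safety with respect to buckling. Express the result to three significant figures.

n ≈ 5.06

Inner diameter d_i = 21.8 − 2×1.2 = 19.40 mm
I = π(d_o⁴ − d_i⁴)/64 = π(21.8⁴ − 19.40⁴)/64 = 4.133×10^3 mm⁴
I = 4.133×10^3 mm⁴ = 4.133×10^-9 m⁴
Effective length L_e = K·L = 0.7 × 2.36 = 1.652 m
P_cr = π²EI / L_e² = π² × 208×10⁹ × 4.133×10^-9 / 1.652² = 3.109×10^3 N
Factor of safety n = P_cr / P = 3.1093 / 0.615 = 5.06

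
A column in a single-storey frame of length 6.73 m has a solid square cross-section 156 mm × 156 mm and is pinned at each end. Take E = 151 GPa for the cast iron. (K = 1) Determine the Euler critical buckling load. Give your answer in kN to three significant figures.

P_cr ≈ 1620 kN

I = a⁴/12 = 156⁴/12 = 4.935×10^7 mm⁴
I = 4.935×10^7 mm⁴ = 4.935×10^-5 m⁴
Effective length L_e = K·L = 1 × 6.73 = 6.730 m
P_cr = π²EI / L_e² = π² × 151×10⁹ × 4.935×10^-5 / 6.730² = 1.624×10^6 N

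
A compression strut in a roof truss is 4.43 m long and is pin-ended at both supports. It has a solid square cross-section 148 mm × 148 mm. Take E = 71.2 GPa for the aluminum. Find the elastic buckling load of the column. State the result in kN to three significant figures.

P_cr ≈ 1430 kN

I = a⁴/12 = 148⁴/12 = 3.998×10^7 mm⁴
I = 3.998×10^7 mm⁴ = 3.998×10^-5 m⁴
Effective length L_e = K·L = 1 × 4.43 = 4.430 m
P_cr = π²EI / L_e² = π² × 71.2×10⁹ × 3.998×10^-5 / 4.430² = 1.432×10^6 N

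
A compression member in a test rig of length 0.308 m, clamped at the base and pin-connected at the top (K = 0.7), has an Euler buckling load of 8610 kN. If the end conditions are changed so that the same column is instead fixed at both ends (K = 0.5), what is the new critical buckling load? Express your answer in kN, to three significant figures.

P_cr ≈ 16900 kN

P_cr ∝ 1/K², so P_cr,new = P_cr,old × (K_old/K_new)² = 8610 × (0.7/0.5)²
= 8610 × 1.960 = 16900 kN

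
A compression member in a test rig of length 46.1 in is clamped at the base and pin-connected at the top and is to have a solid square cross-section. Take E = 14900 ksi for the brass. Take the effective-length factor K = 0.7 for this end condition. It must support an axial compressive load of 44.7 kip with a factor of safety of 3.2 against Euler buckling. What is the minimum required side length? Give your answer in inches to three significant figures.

Required P_cr = n·P = 3.2 × 44.7 = 143.0 kip
L_e = K·L = 0.7 × 46.1 = 32.27 in
Required I = P_cr·L_e²/(π²E) = 1.430×10^5 × 32.27² / (π² × 1.49×10^7) = 1.013 in⁴
Solid square: I = a⁴/12  ⇒  a = (12I)^(1/4) = (12×1.013)^(1/4) = 1.87 in

a ≈ 1.87 in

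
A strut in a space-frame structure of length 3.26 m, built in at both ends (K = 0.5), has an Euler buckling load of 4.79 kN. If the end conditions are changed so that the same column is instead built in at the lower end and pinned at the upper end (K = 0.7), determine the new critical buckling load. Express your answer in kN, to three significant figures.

P_cr ∝ 1/K², so P_cr,new = P_cr,old × (K_old/K_new)² = 4.79 × (0.5/0.7)²
= 4.79 × 0.5102 = 2.44 kN

P_cr ≈ 2.44 kN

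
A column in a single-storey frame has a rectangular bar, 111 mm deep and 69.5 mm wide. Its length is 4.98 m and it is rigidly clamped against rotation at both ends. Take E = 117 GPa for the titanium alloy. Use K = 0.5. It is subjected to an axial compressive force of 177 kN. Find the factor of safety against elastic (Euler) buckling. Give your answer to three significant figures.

Buckling occurs about the weak axis: I_min = h·b³/12 with b = 69.5 mm (the shorter side).
I_min = 111×69.5³/12 = 3.105×10^6 mm⁴
I = 3.105×10^6 mm⁴ = 3.105×10^-6 m⁴
Effective length L_e = K·L = 0.5 × 4.98 = 2.490 m
P_cr = π²EI / L_e² = π² × 117×10⁹ × 3.105×10^-6 / 2.490² = 5.783×10^5 N
Factor of safety n = P_cr / P = 578.34 / 177 = 3.27

n ≈ 3.27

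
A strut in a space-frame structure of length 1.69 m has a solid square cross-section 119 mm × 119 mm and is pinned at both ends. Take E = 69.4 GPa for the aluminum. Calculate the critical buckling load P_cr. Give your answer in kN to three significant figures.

I = a⁴/12 = 119⁴/12 = 1.671×10^7 mm⁴
I = 1.671×10^7 mm⁴ = 1.671×10^-5 m⁴
Effective length L_e = K·L = 1 × 1.69 = 1.690 m
P_cr = π²EI / L_e² = π² × 69.4×10⁹ × 1.671×10^-5 / 1.690² = 4.008×10^6 N

P_cr ≈ 4010 kN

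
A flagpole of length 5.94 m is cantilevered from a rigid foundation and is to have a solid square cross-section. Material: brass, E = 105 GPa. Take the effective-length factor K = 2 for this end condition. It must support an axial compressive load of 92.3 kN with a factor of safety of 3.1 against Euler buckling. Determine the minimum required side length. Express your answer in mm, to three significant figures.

Required P_cr = n·P = 3.1 × 92.3 = 286.1 kN
L_e = K·L = 2 × 5.94 = 11.88 m
Required I = P_cr·L_e²/(π²E) = 2.861×10^5 × 11.88² / (π² × 1.05×10^11) = 3.897×10^-5 m⁴
I_req = 3.897×10^7 mm⁴
Solid square: I = a⁴/12  ⇒  a = (12I)^(1/4) = (12×3.897×10^7)^(1/4) = 147 mm

a ≈ 147 mm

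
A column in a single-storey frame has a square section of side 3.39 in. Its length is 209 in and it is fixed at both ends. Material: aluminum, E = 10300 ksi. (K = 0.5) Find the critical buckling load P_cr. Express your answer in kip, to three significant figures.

I = a⁴/12 = 3.39⁴/12 = 11.01 in⁴
Effective length L_e = K·L = 0.5 × 209 = 104.5 in
P_cr = π²EI / L_e² = π² × 10300×10³ × 11.01 / 104.5² = 1.025×10^5 lb

P_cr ≈ 102 kip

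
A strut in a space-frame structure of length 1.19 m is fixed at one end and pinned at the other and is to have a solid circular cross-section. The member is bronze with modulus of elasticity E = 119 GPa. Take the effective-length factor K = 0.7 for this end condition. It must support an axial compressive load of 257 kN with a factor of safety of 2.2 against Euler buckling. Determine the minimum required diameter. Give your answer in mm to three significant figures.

d ≈ 51.1 mm

Required P_cr = n·P = 2.2 × 257 = 565.4 kN
L_e = K·L = 0.7 × 1.19 = 0.8330 m
Required I = P_cr·L_e²/(π²E) = 5.654×10^5 × 0.8330² / (π² × 1.19×10^11) = 3.340×10^-7 m⁴
I_req = 3.340×10^5 mm⁴
Solid circle: I = πd⁴/64  ⇒  d = (64I/π)^(1/4) = (64×3.340×10^5/π)^(1/4) = 51.1 mm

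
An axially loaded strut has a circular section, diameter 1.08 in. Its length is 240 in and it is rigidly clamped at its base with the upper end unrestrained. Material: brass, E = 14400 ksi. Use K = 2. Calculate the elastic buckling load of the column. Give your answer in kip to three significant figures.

I = πd⁴/64 = π×1.08⁴/64 = 6.678×10^-2 in⁴
Effective length L_e = K·L = 2 × 240 = 480.0 in
P_cr = π²EI / L_e² = π² × 14400×10³ × 6.678×10^-2 / 480.0² = 41.20 lb

P_cr ≈ 0.0412 kip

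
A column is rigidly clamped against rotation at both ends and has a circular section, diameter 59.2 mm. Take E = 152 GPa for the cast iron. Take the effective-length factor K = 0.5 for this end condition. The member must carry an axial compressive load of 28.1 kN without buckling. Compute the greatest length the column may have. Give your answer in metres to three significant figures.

L_max ≈ 11.3 m

I = πd⁴/64 = π×59.2⁴/64 = 6.029×10^5 mm⁴
I = 6.029×10^-7 m⁴
At the buckling limit P_cr = P = 2.810×10^4 N
From P_cr = π²EI/(K·L)²:  L = (1/K)·√(π²EI/P_cr) = (1/0.5)·√(π²×1.52×10^11×6.029×10^-7/2.810×10^4)
L = 11.3 m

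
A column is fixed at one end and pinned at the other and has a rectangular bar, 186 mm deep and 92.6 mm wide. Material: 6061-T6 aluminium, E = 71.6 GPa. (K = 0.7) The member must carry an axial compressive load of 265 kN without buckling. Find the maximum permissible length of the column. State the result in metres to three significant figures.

L_max ≈ 8.18 m

Buckling occurs about the weak axis: I_min = h·b³/12 with b = 92.6 mm (the shorter side).
I_min = 186×92.6³/12 = 1.231×10^7 mm⁴
I = 1.231×10^-5 m⁴
At the buckling limit P_cr = P = 2.650×10^5 N
From P_cr = π²EI/(K·L)²:  L = (1/K)·√(π²EI/P_cr) = (1/0.7)·√(π²×7.16×10^10×1.231×10^-5/2.650×10^5)
L = 8.18 m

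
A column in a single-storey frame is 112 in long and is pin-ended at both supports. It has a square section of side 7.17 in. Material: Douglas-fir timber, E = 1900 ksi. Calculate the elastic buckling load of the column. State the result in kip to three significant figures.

P_cr ≈ 329 kip

I = a⁴/12 = 7.17⁴/12 = 220.2 in⁴
Effective length L_e = K·L = 1 × 112 = 112.0 in
P_cr = π²EI / L_e² = π² × 1900×10³ × 220.2 / 112.0² = 3.292×10^5 lb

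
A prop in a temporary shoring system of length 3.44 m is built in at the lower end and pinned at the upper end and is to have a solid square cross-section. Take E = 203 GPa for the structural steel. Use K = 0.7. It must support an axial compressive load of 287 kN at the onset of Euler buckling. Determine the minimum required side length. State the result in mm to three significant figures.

L_e = K·L = 0.7 × 3.44 = 2.408 m
Required I = P_cr·L_e²/(π²E) = 2.870×10^5 × 2.408² / (π² × 2.03×10^11) = 8.306×10^-7 m⁴
I_req = 8.306×10^5 mm⁴
Solid square: I = a⁴/12  ⇒  a = (12I)^(1/4) = (12×8.306×10^5)^(1/4) = 56.2 mm

a ≈ 56.2 mm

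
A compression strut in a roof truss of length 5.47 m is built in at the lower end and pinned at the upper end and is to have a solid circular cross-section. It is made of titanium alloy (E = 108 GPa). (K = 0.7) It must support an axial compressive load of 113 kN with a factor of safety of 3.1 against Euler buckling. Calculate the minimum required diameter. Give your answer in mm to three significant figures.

Required P_cr = n·P = 3.1 × 113 = 350.3 kN
L_e = K·L = 0.7 × 5.47 = 3.829 m
Required I = P_cr·L_e²/(π²E) = 3.503×10^5 × 3.829² / (π² × 1.08×10^11) = 4.818×10^-6 m⁴
I_req = 4.818×10^6 mm⁴
Solid circle: I = πd⁴/64  ⇒  d = (64I/π)^(1/4) = (64×4.818×10^6/π)^(1/4) = 99.5 mm

d ≈ 99.5 mm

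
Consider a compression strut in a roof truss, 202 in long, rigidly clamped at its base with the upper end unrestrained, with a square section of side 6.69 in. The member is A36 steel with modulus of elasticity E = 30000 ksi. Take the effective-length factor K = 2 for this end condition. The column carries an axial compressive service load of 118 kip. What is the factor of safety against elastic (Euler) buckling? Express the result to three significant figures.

n ≈ 2.57

I = a⁴/12 = 6.69⁴/12 = 166.9 in⁴
Effective length L_e = K·L = 2 × 202 = 404.0 in
P_cr = π²EI / L_e² = π² × 30000×10³ × 166.9 / 404.0² = 3.028×10^5 lb
Factor of safety n = P_cr / P = 302.82 / 118 = 2.57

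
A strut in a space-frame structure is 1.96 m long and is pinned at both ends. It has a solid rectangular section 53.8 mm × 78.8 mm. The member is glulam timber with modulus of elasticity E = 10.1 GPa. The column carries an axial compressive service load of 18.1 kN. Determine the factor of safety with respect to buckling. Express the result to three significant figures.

Buckling occurs about the weak axis: I_min = h·b³/12 with b = 53.8 mm (the shorter side).
I_min = 78.8×53.8³/12 = 1.023×10^6 mm⁴
I = 1.023×10^6 mm⁴ = 1.023×10^-6 m⁴
Effective length L_e = K·L = 1 × 1.96 = 1.960 m
P_cr = π²EI / L_e² = π² × 10.1×10⁹ × 1.023×10^-6 / 1.960² = 2.653×10^4 N
Factor of safety n = P_cr / P = 26.534 / 18.1 = 1.47

n ≈ 1.47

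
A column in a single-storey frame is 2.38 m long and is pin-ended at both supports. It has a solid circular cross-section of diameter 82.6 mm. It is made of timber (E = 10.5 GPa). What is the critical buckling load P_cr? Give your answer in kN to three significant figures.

P_cr ≈ 41.8 kN

I = πd⁴/64 = π×82.6⁴/64 = 2.285×10^6 mm⁴
I = 2.285×10^6 mm⁴ = 2.285×10^-6 m⁴
Effective length L_e = K·L = 1 × 2.38 = 2.380 m
P_cr = π²EI / L_e² = π² × 10.5×10⁹ × 2.285×10^-6 / 2.380² = 4.180×10^4 N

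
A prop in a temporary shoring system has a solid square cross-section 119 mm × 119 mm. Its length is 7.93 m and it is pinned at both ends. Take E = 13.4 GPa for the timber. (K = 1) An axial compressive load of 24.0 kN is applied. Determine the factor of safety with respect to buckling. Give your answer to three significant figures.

I = a⁴/12 = 119⁴/12 = 1.671×10^7 mm⁴
I = 1.671×10^7 mm⁴ = 1.671×10^-5 m⁴
Effective length L_e = K·L = 1 × 7.93 = 7.930 m
P_cr = π²EI / L_e² = π² × 13.4×10⁹ × 1.671×10^-5 / 7.930² = 3.515×10^4 N
Factor of safety n = P_cr / P = 35.145 / 24.0 = 1.46

n ≈ 1.46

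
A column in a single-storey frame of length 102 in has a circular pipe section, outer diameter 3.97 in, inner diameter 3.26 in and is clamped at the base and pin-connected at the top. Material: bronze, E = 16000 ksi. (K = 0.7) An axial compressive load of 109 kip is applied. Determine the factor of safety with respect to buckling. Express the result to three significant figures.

d_o = 3.97 in, d_i = 3.26 in
I = π(d_o⁴ − d_i⁴)/64 = π(3.97⁴ − 3.260⁴)/64 = 6.649 in⁴
Effective length L_e = K·L = 0.7 × 102 = 71.40 in
P_cr = π²EI / L_e² = π² × 16000×10³ × 6.649 / 71.40² = 2.060×10^5 lb
Factor of safety n = P_cr / P = 205.97 / 109 = 1.89

n ≈ 1.89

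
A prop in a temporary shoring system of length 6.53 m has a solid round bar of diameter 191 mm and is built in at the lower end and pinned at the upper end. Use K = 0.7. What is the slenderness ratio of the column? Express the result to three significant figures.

λ ≈ 95.7

For a solid circle r = d/4 = 191/4 = 47.75 mm
L_e = K·L = 0.7 × 6.53 m = 4.571 m = 4571.0 mm
λ = L_e / r_min = 4571.0 / 47.75 = 95.7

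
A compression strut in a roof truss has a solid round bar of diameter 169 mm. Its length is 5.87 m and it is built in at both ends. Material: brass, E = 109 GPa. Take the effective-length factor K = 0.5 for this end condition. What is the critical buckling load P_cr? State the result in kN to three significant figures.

P_cr ≈ 5000 kN

I = πd⁴/64 = π×169⁴/64 = 4.004×10^7 mm⁴
I = 4.004×10^7 mm⁴ = 4.004×10^-5 m⁴
Effective length L_e = K·L = 0.5 × 5.87 = 2.935 m
P_cr = π²EI / L_e² = π² × 109×10⁹ × 4.004×10^-5 / 2.935² = 5.001×10^6 N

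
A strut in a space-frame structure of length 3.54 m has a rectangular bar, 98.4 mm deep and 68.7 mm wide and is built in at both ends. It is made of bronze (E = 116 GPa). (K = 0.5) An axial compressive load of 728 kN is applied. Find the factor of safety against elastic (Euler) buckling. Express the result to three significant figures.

n ≈ 1.33

Buckling occurs about the weak axis: I_min = h·b³/12 with b = 68.7 mm (the shorter side).
I_min = 98.4×68.7³/12 = 2.659×10^6 mm⁴
I = 2.659×10^6 mm⁴ = 2.659×10^-6 m⁴
Effective length L_e = K·L = 0.5 × 3.54 = 1.770 m
P_cr = π²EI / L_e² = π² × 116×10⁹ × 2.659×10^-6 / 1.770² = 9.716×10^5 N
Factor of safety n = P_cr / P = 971.62 / 728 = 1.33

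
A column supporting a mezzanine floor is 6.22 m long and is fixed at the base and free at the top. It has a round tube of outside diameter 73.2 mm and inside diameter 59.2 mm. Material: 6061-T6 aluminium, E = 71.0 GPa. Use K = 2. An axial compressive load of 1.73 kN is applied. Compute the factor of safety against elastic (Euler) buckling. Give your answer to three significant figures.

n ≈ 2.11

d_o = 73.2 mm, d_i = 59.2 mm
I = π(d_o⁴ − d_i⁴)/64 = π(73.2⁴ − 59.20⁴)/64 = 8.064×10^5 mm⁴
I = 8.064×10^5 mm⁴ = 8.064×10^-7 m⁴
Effective length L_e = K·L = 2 × 6.22 = 12.44 m
P_cr = π²EI / L_e² = π² × 71.0×10⁹ × 8.064×10^-7 / 12.44² = 3.652×10^3 N
Factor of safety n = P_cr / P = 3.6516 / 1.73 = 2.11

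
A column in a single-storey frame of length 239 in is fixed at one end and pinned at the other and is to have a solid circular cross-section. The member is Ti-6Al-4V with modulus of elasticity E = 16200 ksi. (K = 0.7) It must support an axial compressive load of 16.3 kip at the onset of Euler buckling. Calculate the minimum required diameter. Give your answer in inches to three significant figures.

L_e = K·L = 0.7 × 239 = 167.3 in
Required I = P_cr·L_e²/(π²E) = 1.630×10^4 × 167.3² / (π² × 1.62×10^7) = 2.853 in⁴
Solid circle: I = πd⁴/64  ⇒  d = (64I/π)^(1/4) = (64×2.853/π)^(1/4) = 2.76 in

d ≈ 2.76 in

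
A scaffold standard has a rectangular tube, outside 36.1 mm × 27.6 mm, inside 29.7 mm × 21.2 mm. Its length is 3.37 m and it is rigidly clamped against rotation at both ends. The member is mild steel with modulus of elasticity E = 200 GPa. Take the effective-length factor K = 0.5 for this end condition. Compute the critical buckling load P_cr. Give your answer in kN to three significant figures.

Weak-axis I_min = (h_o·b_o³ − h_i·b_i³)/12 with b_o = 27.6, b_i = 21.20 mm (shorter outer/inner sides).
I_min = (36.1×27.6³ − 29.70×21.20³)/12 = 3.967×10^4 mm⁴
I = 3.967×10^4 mm⁴ = 3.967×10^-8 m⁴
Effective length L_e = K·L = 0.5 × 3.37 = 1.685 m
P_cr = π²EI / L_e² = π² × 200×10⁹ × 3.967×10^-8 / 1.685² = 2.758×10^4 N

P_cr ≈ 27.6 kN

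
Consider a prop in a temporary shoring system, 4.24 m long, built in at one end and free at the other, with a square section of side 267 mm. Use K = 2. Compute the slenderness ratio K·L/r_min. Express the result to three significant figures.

λ ≈ 110

For a square r = a/√12 = 267/√12 = 77.08 mm
L_e = K·L = 2 × 4.24 m = 8.480 m = 8480.0 mm
λ = L_e / r_min = 8480.0 / 77.08 = 110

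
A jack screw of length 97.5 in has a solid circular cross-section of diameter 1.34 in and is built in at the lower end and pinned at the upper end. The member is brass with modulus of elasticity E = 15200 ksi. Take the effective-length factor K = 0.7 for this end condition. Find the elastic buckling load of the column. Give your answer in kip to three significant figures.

P_cr ≈ 5.10 kip

I = πd⁴/64 = π×1.34⁴/64 = 0.1583 in⁴
Effective length L_e = K·L = 0.7 × 97.5 = 68.25 in
P_cr = π²EI / L_e² = π² × 15200×10³ × 0.1583 / 68.25² = 5.097×10^3 lb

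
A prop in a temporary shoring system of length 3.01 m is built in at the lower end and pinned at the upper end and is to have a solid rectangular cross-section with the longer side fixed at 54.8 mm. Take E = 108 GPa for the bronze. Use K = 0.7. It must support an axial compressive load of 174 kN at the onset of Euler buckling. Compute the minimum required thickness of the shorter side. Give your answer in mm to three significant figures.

L_e = K·L = 0.7 × 3.01 = 2.107 m
Required I = P_cr·L_e²/(π²E) = 1.740×10^5 × 2.107² / (π² × 1.08×10^11) = 7.247×10^-7 m⁴
I_req = 7.247×10^5 mm⁴
Rectangle, weak axis: I_min = h·b³/12 with h = 54.8 mm fixed  ⇒  b = (12I/h)^(1/3) = 54.1 mm

b ≈ 54.1 mm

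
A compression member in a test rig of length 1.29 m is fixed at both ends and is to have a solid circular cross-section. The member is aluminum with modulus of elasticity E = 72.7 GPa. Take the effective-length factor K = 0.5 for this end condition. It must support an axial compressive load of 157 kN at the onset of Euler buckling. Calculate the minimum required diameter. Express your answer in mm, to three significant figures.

L_e = K·L = 0.5 × 1.29 = 0.6450 m
Required I = P_cr·L_e²/(π²E) = 1.570×10^5 × 0.6450² / (π² × 7.27×10^10) = 9.103×10^-8 m⁴
I_req = 9.103×10^4 mm⁴
Solid circle: I = πd⁴/64  ⇒  d = (64I/π)^(1/4) = (64×9.103×10^4/π)^(1/4) = 36.9 mm

d ≈ 36.9 mm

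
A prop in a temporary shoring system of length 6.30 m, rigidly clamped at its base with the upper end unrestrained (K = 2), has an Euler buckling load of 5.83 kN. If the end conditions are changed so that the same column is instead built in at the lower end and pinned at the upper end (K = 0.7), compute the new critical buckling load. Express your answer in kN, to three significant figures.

P_cr ≈ 47.6 kN

P_cr ∝ 1/K², so P_cr,new = P_cr,old × (K_old/K_new)² = 5.83 × (2/0.7)²
= 5.83 × 8.163 = 47.6 kN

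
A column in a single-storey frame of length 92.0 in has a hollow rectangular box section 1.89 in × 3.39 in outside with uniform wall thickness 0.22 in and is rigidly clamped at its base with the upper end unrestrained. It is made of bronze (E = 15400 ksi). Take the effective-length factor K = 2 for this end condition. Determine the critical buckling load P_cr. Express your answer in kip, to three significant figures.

P_cr ≈ 5.20 kip

Inner dimensions: h_i = 3.39 − 2×0.22 = 2.950 in, b_i = 1.89 − 2×0.22 = 1.450 in
Weak-axis I_min = (h_o·b_o³ − h_i·b_i³)/12 with b_o = 1.89, b_i = 1.450 in (shorter outer/inner sides).
I_min = (3.39×1.89³ − 2.950×1.450³)/12 = 1.158 in⁴
Effective length L_e = K·L = 2 × 92.0 = 184.0 in
P_cr = π²EI / L_e² = π² × 15400×10³ × 1.158 / 184.0² = 5.198×10^3 lb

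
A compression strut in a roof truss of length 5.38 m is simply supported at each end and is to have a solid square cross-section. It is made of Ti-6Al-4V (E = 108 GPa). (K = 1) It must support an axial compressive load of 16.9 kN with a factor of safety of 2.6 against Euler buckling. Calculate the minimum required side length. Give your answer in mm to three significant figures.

Required P_cr = n·P = 2.6 × 16.9 = 43.94 kN
L_e = K·L = 1 × 5.38 = 5.380 m
Required I = P_cr·L_e²/(π²E) = 4.394×10^4 × 5.380² / (π² × 1.08×10^11) = 1.193×10^-6 m⁴
I_req = 1.193×10^6 mm⁴
Solid square: I = a⁴/12  ⇒  a = (12I)^(1/4) = (12×1.193×10^6)^(1/4) = 61.5 mm

a ≈ 61.5 mm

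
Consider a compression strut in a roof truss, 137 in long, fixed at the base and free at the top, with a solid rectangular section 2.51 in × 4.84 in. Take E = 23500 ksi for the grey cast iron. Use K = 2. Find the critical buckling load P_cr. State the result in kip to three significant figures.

P_cr ≈ 19.7 kip

Buckling occurs about the weak axis: I_min = h·b³/12 with b = 2.51 in (the shorter side).
I_min = 4.84×2.51³/12 = 6.378 in⁴
Effective length L_e = K·L = 2 × 137 = 274.0 in
P_cr = π²EI / L_e² = π² × 23500×10³ × 6.378 / 274.0² = 1.970×10^4 lb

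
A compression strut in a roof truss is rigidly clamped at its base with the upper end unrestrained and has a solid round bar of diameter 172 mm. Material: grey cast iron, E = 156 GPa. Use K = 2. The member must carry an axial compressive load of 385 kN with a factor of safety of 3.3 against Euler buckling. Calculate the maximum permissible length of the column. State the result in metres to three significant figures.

I = πd⁴/64 = π×172⁴/64 = 4.296×10^7 mm⁴
I = 4.296×10^-5 m⁴
Required critical load P_cr = n·P = 3.3 × 385 = 1270 kN = 1.270×10^6 N
From P_cr = π²EI/(K·L)²:  L = (1/K)·√(π²EI/P_cr) = (1/2)·√(π²×1.56×10^11×4.296×10^-5/1.270×10^6)
L = 3.61 m

L_max ≈ 3.61 m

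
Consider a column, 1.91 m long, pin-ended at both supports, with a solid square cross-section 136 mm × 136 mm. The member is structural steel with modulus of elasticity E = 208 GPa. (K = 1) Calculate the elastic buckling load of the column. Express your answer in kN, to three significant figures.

P_cr ≈ 16000 kN

I = a⁴/12 = 136⁴/12 = 2.851×10^7 mm⁴
I = 2.851×10^7 mm⁴ = 2.851×10^-5 m⁴
Effective length L_e = K·L = 1 × 1.91 = 1.910 m
P_cr = π²EI / L_e² = π² × 208×10⁹ × 2.851×10^-5 / 1.910² = 1.604×10^7 N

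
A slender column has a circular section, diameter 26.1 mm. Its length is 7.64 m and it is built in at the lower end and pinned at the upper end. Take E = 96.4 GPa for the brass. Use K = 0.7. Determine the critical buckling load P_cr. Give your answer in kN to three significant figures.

I = πd⁴/64 = π×26.1⁴/64 = 2.278×10^4 mm⁴
I = 2.278×10^4 mm⁴ = 2.278×10^-8 m⁴
Effective length L_e = K·L = 0.7 × 7.64 = 5.348 m
P_cr = π²EI / L_e² = π² × 96.4×10⁹ × 2.278×10^-8 / 5.348² = 757.7 N

P_cr ≈ 0.758 kN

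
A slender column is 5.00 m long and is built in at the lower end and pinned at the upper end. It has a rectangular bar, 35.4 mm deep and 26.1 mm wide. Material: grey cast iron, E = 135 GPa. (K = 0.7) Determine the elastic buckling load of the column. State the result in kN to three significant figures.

Buckling occurs about the weak axis: I_min = h·b³/12 with b = 26.1 mm (the shorter side).
I_min = 35.4×26.1³/12 = 5.245×10^4 mm⁴
I = 5.245×10^4 mm⁴ = 5.245×10^-8 m⁴
Effective length L_e = K·L = 0.7 × 5.00 = 3.500 m
P_cr = π²EI / L_e² = π² × 135×10⁹ × 5.245×10^-8 / 3.500² = 5.705×10^3 N

P_cr ≈ 5.70 kN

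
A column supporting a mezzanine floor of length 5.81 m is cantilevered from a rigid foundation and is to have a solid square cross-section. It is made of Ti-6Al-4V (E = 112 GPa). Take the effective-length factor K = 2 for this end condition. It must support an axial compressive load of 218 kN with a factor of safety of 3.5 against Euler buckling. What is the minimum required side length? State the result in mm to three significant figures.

a ≈ 183 mm

Required P_cr = n·P = 3.5 × 218 = 763.0 kN
L_e = K·L = 2 × 5.81 = 11.62 m
Required I = P_cr·L_e²/(π²E) = 7.630×10^5 × 11.62² / (π² × 1.12×10^11) = 9.320×10^-5 m⁴
I_req = 9.320×10^7 mm⁴
Solid square: I = a⁴/12  ⇒  a = (12I)^(1/4) = (12×9.320×10^7)^(1/4) = 183 mm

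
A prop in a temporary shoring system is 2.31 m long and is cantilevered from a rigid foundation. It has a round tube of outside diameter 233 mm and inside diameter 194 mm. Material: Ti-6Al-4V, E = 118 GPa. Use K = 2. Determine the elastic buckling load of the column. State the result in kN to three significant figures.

d_o = 233 mm, d_i = 194 mm
I = π(d_o⁴ − d_i⁴)/64 = π(233⁴ − 194.0⁴)/64 = 7.514×10^7 mm⁴
I = 7.514×10^7 mm⁴ = 7.514×10^-5 m⁴
Effective length L_e = K·L = 2 × 2.31 = 4.620 m
P_cr = π²EI / L_e² = π² × 118×10⁹ × 7.514×10^-5 / 4.620² = 4.100×10^6 N

P_cr ≈ 4100 kN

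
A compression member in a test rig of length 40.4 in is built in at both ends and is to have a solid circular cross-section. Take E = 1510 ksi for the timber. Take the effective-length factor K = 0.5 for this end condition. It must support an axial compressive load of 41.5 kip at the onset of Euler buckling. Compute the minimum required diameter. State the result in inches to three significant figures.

d ≈ 2.19 in

L_e = K·L = 0.5 × 40.4 = 20.20 in
Required I = P_cr·L_e²/(π²E) = 4.150×10^4 × 20.20² / (π² × 1.51×10^6) = 1.136 in⁴
Solid circle: I = πd⁴/64  ⇒  d = (64I/π)^(1/4) = (64×1.136/π)^(1/4) = 2.19 in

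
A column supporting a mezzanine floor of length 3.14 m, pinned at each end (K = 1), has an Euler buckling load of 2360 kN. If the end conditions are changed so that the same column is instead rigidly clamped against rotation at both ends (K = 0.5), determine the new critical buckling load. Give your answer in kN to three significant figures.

P_cr ∝ 1/K², so P_cr,new = P_cr,old × (K_old/K_new)² = 2360 × (1/0.5)²
= 2360 × 4.000 = 9440 kN

P_cr ≈ 9440 kN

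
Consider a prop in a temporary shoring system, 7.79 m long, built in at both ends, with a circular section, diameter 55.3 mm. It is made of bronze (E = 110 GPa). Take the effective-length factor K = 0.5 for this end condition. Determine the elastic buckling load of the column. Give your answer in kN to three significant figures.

P_cr ≈ 32.9 kN

I = πd⁴/64 = π×55.3⁴/64 = 4.591×10^5 mm⁴
I = 4.591×10^5 mm⁴ = 4.591×10^-7 m⁴
Effective length L_e = K·L = 0.5 × 7.79 = 3.895 m
P_cr = π²EI / L_e² = π² × 110×10⁹ × 4.591×10^-7 / 3.895² = 3.285×10^4 N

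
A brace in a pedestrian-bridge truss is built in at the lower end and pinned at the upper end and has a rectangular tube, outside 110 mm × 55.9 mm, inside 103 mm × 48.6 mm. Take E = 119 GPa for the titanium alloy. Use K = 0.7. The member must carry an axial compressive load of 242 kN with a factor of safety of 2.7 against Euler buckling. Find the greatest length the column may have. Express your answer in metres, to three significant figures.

Weak-axis I_min = (h_o·b_o³ − h_i·b_i³)/12 with b_o = 55.9, b_i = 48.60 mm (shorter outer/inner sides).
I_min = (110×55.9³ − 103.0×48.60³)/12 = 6.159×10^5 mm⁴
I = 6.159×10^-7 m⁴
Required critical load P_cr = n·P = 2.7 × 242 = 653.4 kN = 6.534×10^5 N
From P_cr = π²EI/(K·L)²:  L = (1/K)·√(π²EI/P_cr) = (1/0.7)·√(π²×1.19×10^11×6.159×10^-7/6.534×10^5)
L = 1.50 m

L_max ≈ 1.50 m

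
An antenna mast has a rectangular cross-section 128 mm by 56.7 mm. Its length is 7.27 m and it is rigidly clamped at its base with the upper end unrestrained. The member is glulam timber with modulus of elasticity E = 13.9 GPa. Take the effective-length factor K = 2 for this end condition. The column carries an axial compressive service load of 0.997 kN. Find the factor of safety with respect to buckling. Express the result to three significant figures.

Buckling occurs about the weak axis: I_min = h·b³/12 with b = 56.7 mm (the shorter side).
I_min = 128×56.7³/12 = 1.944×10^6 mm⁴
I = 1.944×10^6 mm⁴ = 1.944×10^-6 m⁴
Effective length L_e = K·L = 2 × 7.27 = 14.54 m
P_cr = π²EI / L_e² = π² × 13.9×10⁹ × 1.944×10^-6 / 14.54² = 1.262×10^3 N
Factor of safety n = P_cr / P = 1.2617 / 0.997 = 1.27

n ≈ 1.27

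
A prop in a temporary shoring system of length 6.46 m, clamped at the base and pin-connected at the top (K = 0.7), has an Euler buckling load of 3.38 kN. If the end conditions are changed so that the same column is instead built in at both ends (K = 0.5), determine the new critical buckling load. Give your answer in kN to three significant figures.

P_cr ≈ 6.62 kN

P_cr ∝ 1/K², so P_cr,new = P_cr,old × (K_old/K_new)² = 3.38 × (0.7/0.5)²
= 3.38 × 1.960 = 6.62 kN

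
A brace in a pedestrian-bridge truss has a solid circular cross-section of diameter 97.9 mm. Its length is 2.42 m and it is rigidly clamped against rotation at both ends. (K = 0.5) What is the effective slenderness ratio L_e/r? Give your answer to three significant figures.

λ ≈ 49.4

For a solid circle r = d/4 = 97.9/4 = 24.48 mm
L_e = K·L = 0.5 × 2.42 m = 1.210 m = 1210.0 mm
λ = L_e / r_min = 1210.0 / 24.48 = 49.4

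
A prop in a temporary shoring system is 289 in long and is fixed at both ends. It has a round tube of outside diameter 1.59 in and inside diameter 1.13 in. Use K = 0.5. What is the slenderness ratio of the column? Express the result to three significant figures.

d_o = 1.59 in, d_i = 1.13 in
I = π(d_o⁴ − d_i⁴)/64 = π(1.59⁴ − 1.130⁴)/64 = 0.2337 in⁴
A = 0.9827 in²;  r_min = √(I/A) = √(0.2337/0.9827) = 0.4877 in
L_e = K·L = 0.5 × 289 = 144.5 in
λ = L_e / r_min = 144.50 / 0.4877 = 296

λ ≈ 296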